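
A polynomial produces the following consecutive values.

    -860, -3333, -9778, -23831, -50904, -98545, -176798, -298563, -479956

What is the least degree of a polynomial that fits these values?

5

D1: -2473, -6445, -14053, -27073, -47641, -78253, -121765, -181393
D2: -3972, -7608, -13020, -20568, -30612, -43512, -59628
D3: -3636, -5412, -7548, -10044, -12900, -16116
D4: -1776, -2136, -2496, -2856, -3216
D5: -360, -360, -360, -360
The fifth differences are constant, so the polynomial has degree 5.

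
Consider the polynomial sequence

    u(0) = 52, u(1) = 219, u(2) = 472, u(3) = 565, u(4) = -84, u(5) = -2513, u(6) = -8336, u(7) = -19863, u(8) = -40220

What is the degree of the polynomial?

Δ: 167, 253, 93, -649, -2429, -5823, -11527, -20357
Δ²: 86, -160, -742, -1780, -3394, -5704, -8830
Δ³: -246, -582, -1038, -1614, -2310, -3126
Δ⁴: -336, -456, -576, -696, -816
Δ⁵: -120, -120, -120, -120
The fifth differences are constant, so the polynomial has degree 5.

5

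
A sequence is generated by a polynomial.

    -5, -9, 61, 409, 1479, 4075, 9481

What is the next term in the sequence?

19581

Δ: -4, 70, 348, 1070, 2596, 5406
Δ²: 74, 278, 722, 1526, 2810
Δ³: 204, 444, 804, 1284
Δ⁴: 240, 360, 480
Δ⁵: 120, 120
Fifth differences constant at 120.
480 + 120 = 600;  1284 + 600 = 1884;  2810 + 1884 = 4694;  5406 + 4694 = 10100;  9481 + 10100 = 19581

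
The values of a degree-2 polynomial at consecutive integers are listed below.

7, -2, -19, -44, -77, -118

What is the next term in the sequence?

Δ: -9, -17, -25, -33, -41
Δ²: -8, -8, -8, -8
Constant second difference = -8, so extend:
-41 − 8 = -49;  -118 − 49 = -167

-167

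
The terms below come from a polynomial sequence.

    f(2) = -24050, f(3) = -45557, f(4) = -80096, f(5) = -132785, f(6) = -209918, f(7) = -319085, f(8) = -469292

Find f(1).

-11513

First differences: -21507, -34539, -52689, -77133, -109167, -150207
Second differences: -13032, -18150, -24444, -32034, -41040
Third differences: -5118, -6294, -7590, -9006
Fourth differences: -1176, -1296, -1416
Fifth differences: -120, -120
The fifth differences are constant at -120.
Work back: -1176 + 120 = -1056;  -5118 + 1056 = -4062;  -13032 + 4062 = -8970;  -21507 + 8970 = -12537;  -24050 + 12537 = -11513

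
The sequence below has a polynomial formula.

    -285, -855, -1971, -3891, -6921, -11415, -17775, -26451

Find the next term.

-37941

D1: -570  -1116  -1920  -3030  -4494  -6360  -8676
D2: -546  -804  -1110  -1464  -1866  -2316
D3: -258  -306  -354  -402  -450
D4: -48  -48  -48  -48
Constant fourth difference = -48, so extend:
-450 − 48 = -498;  -2316 − 498 = -2814;  -8676 − 2814 = -11490;  -26451 − 11490 = -37941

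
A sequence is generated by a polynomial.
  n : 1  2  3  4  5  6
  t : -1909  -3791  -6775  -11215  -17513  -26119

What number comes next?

-37531

-1882  -2984  -4440  -6298  -8606
-1102  -1456  -1858  -2308
-354  -402  -450
-48  -48
Fourth differences constant at -48.
-450 − 48 = -498;  -2308 − 498 = -2806;  -8606 − 2806 = -11412;  -26119 − 11412 = -37531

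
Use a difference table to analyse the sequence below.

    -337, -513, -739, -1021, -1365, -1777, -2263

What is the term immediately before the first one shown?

-205

First differences: -176, -226, -282, -344, -412, -486
Second differences: -50, -56, -62, -68, -74
Third differences: -6, -6, -6, -6
The third differences are constant at -6.
Work back: -50 + 6 = -44;  -176 + 44 = -132;  -337 + 132 = -205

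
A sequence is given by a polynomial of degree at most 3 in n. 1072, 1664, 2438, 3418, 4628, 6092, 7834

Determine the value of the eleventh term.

18062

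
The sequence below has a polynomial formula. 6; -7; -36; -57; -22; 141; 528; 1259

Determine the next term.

-13, -29, -21, 35, 163, 387, 731
-16, 8, 56, 128, 224, 344
24, 48, 72, 96, 120
24, 24, 24, 24
Constant fourth difference = 24, so extend:
120 + 24 = 144;  344 + 144 = 488;  731 + 488 = 1219;  1259 + 1219 = 2478

2478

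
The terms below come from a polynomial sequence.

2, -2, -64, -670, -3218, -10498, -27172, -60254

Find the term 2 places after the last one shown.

-218338

D1: -4  -62  -606  -2548  -7280  -16674  -33082
D2: -58  -544  -1942  -4732  -9394  -16408
D3: -486  -1398  -2790  -4662  -7014
D4: -912  -1392  -1872  -2352
D5: -480  -480  -480
Constant fifth difference = -480, so extend:
-2352 − 480 = -2832;  -7014 − 2832 = -9846;  -16408 − 9846 = -26254;  -33082 − 26254 = -59336;  -60254 − 59336 = -119590
-2832 − 480 = -3312;  -9846 − 3312 = -13158;  -26254 − 13158 = -39412;  -59336 − 39412 = -98748;  -119590 − 98748 = -218338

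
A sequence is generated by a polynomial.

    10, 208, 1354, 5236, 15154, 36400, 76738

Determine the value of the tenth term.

437104

Δ: 198  1146  3882  9918  21246  40338
Δ²: 948  2736  6036  11328  19092
Δ³: 1788  3300  5292  7764
Δ⁴: 1512  1992  2472
Δ⁵: 480  480
Constant fifth difference = 480, so extend:
2472 + 480 = 2952;  7764 + 2952 = 10716;  19092 + 10716 = 29808;  40338 + 29808 = 70146;  76738 + 70146 = 146884
2952 + 480 = 3432;  10716 + 3432 = 14148;  29808 + 14148 = 43956;  70146 + 43956 = 114102;  146884 + 114102 = 260986
3432 + 480 = 3912;  14148 + 3912 = 18060;  43956 + 18060 = 62016;  114102 + 62016 = 176118;  260986 + 176118 = 437104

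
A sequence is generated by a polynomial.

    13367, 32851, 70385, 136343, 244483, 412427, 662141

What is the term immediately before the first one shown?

19484  37534  65958  108140  167944  249714
18050  28424  42182  59804  81770
10374  13758  17622  21966
3384  3864  4344
480  480
The fifth differences are constant at 480.
Work back: 3384 − 480 = 2904;  10374 − 2904 = 7470;  18050 − 7470 = 10580;  19484 − 10580 = 8904;  13367 − 8904 = 4463

4463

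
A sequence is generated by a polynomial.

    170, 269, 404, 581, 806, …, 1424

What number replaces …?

1085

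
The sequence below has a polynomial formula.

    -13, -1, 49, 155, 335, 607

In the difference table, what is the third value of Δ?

First differences: 12, 50, 106, 180, 272
Second differences: 38, 56, 74, 92
Third differences: 18, 18, 18

106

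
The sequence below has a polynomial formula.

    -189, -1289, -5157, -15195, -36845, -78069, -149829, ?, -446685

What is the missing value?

-266567

Using the first 7 terms:
First differences: -1100  -3868  -10038  -21650  -41224  -71760
Second differences: -2768  -6170  -11612  -19574  -30536
Third differences: -3402  -5442  -7962  -10962
Fourth differences: -2040  -2520  -3000
Fifth differences: -480  -480
Constant fifth difference = -480.
Extend forward: -3000 − 480 = -3480;  -10962 − 3480 = -14442;  -30536 − 14442 = -44978;  -71760 − 44978 = -116738;  -149829 − 116738 = -266567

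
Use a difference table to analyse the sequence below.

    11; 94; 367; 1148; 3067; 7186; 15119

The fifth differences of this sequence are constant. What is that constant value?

Δ: 83, 273, 781, 1919, 4119, 7933
Δ²: 190, 508, 1138, 2200, 3814
Δ³: 318, 630, 1062, 1614
Δ⁴: 312, 432, 552
Δ⁵: 120, 120

120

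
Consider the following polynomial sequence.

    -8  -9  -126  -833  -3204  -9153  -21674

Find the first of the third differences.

-474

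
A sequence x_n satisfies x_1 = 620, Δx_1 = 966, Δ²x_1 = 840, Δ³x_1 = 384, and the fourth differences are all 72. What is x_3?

3392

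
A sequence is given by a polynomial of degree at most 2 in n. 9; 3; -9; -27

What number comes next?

First differences: -6 , -12 , -18
Second differences: -6 , -6
Constant second difference = -6, so extend:
-18 − 6 = -24;  -27 − 24 = -51

-51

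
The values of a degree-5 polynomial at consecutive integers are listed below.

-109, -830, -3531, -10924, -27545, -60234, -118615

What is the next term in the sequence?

-215576

Δ: -721 , -2701 , -7393 , -16621 , -32689 , -58381
Δ²: -1980 , -4692 , -9228 , -16068 , -25692
Δ³: -2712 , -4536 , -6840 , -9624
Δ⁴: -1824 , -2304 , -2784
Δ⁵: -480 , -480
The fifth differences are constant (-480).
-2784 − 480 = -3264;  -9624 − 3264 = -12888;  -25692 − 12888 = -38580;  -58381 − 38580 = -96961;  -118615 − 96961 = -215576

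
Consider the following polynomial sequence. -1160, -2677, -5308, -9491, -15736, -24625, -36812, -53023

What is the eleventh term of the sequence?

-134140

D1: -1517, -2631, -4183, -6245, -8889, -12187, -16211
D2: -1114, -1552, -2062, -2644, -3298, -4024
D3: -438, -510, -582, -654, -726
D4: -72, -72, -72, -72
Constant fourth difference = -72, so extend:
-726 − 72 = -798;  -4024 − 798 = -4822;  -16211 − 4822 = -21033;  -53023 − 21033 = -74056
-798 − 72 = -870;  -4822 − 870 = -5692;  -21033 − 5692 = -26725;  -74056 − 26725 = -100781
-870 − 72 = -942;  -5692 − 942 = -6634;  -26725 − 6634 = -33359;  -100781 − 33359 = -134140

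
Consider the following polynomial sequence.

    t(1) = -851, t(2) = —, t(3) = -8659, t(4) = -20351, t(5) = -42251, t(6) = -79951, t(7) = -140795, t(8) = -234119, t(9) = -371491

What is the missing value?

-3095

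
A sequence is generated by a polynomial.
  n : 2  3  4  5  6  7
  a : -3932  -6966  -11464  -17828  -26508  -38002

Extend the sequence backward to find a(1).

-2008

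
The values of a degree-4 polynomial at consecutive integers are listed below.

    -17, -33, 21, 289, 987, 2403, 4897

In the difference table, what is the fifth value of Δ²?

D1: -16, 54, 268, 698, 1416, 2494
D2: 70, 214, 430, 718, 1078
D3: 144, 216, 288, 360
D4: 72, 72, 72

1078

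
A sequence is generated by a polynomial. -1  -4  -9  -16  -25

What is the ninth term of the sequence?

-81

D1: -3, -5, -7, -9
D2: -2, -2, -2
The second differences are constant (-2).
-9 − 2 = -11;  -25 − 11 = -36
-11 − 2 = -13;  -36 − 13 = -49
-13 − 2 = -15;  -49 − 15 = -64
-15 − 2 = -17;  -64 − 17 = -81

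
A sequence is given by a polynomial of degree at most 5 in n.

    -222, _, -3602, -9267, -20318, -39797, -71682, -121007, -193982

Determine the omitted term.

Using the last 7 terms:
D1: -5665  -11051  -19479  -31885  -49325  -72975
D2: -5386  -8428  -12406  -17440  -23650
D3: -3042  -3978  -5034  -6210
D4: -936  -1056  -1176
D5: -120  -120
Constant fifth difference = -120.
Extend backward: -936 + 120 = -816;  -3042 + 816 = -2226;  -5386 + 2226 = -3160;  -5665 + 3160 = -2505;  -3602 + 2505 = -1097

-1097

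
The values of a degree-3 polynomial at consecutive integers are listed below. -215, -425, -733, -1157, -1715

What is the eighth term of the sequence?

-4373

First differences: -210  -308  -424  -558
Second differences: -98  -116  -134
Third differences: -18  -18
The third differences are constant (-18).
-134 − 18 = -152;  -558 − 152 = -710;  -1715 − 710 = -2425
-152 − 18 = -170;  -710 − 170 = -880;  -2425 − 880 = -3305
-170 − 18 = -188;  -880 − 188 = -1068;  -3305 − 1068 = -4373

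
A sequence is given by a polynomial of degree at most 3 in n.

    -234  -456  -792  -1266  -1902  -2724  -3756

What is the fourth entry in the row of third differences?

-24

Δ: -222, -336, -474, -636, -822, -1032
Δ²: -114, -138, -162, -186, -210
Δ³: -24, -24, -24, -24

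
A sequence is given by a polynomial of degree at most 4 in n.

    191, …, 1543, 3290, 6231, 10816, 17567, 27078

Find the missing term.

Using the last 6 terms:
Δ: 1747  2941  4585  6751  9511
Δ²: 1194  1644  2166  2760
Δ³: 450  522  594
Δ⁴: 72  72
Constant fourth difference = 72.
Extend backward: 450 − 72 = 378;  1194 − 378 = 816;  1747 − 816 = 931;  1543 − 931 = 612

612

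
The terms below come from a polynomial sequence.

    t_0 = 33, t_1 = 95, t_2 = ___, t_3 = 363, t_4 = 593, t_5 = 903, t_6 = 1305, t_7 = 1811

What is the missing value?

201

Using the last 5 terms:
Δ: 230  310  402  506
Δ²: 80  92  104
Δ³: 12  12
Constant third difference = 12.
Extend backward: 80 − 12 = 68;  230 − 68 = 162;  363 − 162 = 201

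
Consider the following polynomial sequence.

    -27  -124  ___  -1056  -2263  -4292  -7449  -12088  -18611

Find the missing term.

-413

Using the last 6 terms:
-1207  -2029  -3157  -4639  -6523
-822  -1128  -1482  -1884
-306  -354  -402
-48  -48
Constant fourth difference = -48.
Extend backward: -306 + 48 = -258;  -822 + 258 = -564;  -1207 + 564 = -643;  -1056 + 643 = -413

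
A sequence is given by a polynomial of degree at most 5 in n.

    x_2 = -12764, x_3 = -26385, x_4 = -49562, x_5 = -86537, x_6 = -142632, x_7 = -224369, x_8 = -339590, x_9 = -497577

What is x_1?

-13621  -23177  -36975  -56095  -81737  -115221  -157987
-9556  -13798  -19120  -25642  -33484  -42766
-4242  -5322  -6522  -7842  -9282
-1080  -1200  -1320  -1440
-120  -120  -120
The fifth differences are constant at -120.
Work back: -1080 + 120 = -960;  -4242 + 960 = -3282;  -9556 + 3282 = -6274;  -13621 + 6274 = -7347;  -12764 + 7347 = -5417

-5417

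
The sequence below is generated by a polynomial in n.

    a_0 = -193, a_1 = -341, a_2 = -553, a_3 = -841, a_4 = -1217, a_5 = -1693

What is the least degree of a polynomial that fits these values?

3

First differences: -148, -212, -288, -376, -476
Second differences: -64, -76, -88, -100
Third differences: -12, -12, -12
The third differences are constant, so the polynomial has degree 3.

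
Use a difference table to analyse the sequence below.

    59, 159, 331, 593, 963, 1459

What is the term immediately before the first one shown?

100  172  262  370  496
72  90  108  126
18  18  18
The third differences are constant at 18.
Work back: 72 − 18 = 54;  100 − 54 = 46;  59 − 46 = 13

13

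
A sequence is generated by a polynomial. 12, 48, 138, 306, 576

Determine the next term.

972

D1: 36, 90, 168, 270
D2: 54, 78, 102
D3: 24, 24
Constant third difference = 24, so extend:
102 + 24 = 126;  270 + 126 = 396;  576 + 396 = 972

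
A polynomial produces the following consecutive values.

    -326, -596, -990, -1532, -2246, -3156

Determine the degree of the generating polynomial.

First differences: -270, -394, -542, -714, -910
Second differences: -124, -148, -172, -196
Third differences: -24, -24, -24
The third differences are constant, so the polynomial has degree 3.

3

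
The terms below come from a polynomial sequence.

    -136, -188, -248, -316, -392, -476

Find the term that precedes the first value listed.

-92

First differences: -52  -60  -68  -76  -84
Second differences: -8  -8  -8  -8
The second differences are constant at -8.
Work back: -52 + 8 = -44;  -136 + 44 = -92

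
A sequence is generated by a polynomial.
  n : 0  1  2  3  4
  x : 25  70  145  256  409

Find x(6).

865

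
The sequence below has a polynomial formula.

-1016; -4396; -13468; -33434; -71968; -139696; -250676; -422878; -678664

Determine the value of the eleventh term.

D1: -3380 , -9072 , -19966 , -38534 , -67728 , -110980 , -172202 , -255786
D2: -5692 , -10894 , -18568 , -29194 , -43252 , -61222 , -83584
D3: -5202 , -7674 , -10626 , -14058 , -17970 , -22362
D4: -2472 , -2952 , -3432 , -3912 , -4392
D5: -480 , -480 , -480 , -480
The fifth differences are constant (-480).
-4392 − 480 = -4872;  -22362 − 4872 = -27234;  -83584 − 27234 = -110818;  -255786 − 110818 = -366604;  -678664 − 366604 = -1045268
-4872 − 480 = -5352;  -27234 − 5352 = -32586;  -110818 − 32586 = -143404;  -366604 − 143404 = -510008;  -1045268 − 510008 = -1555276

-1555276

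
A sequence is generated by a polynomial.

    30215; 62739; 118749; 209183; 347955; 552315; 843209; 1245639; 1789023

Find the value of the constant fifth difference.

360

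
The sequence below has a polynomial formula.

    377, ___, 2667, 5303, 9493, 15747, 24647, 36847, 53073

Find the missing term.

1147

Using the last 7 terms:
Δ: 2636  4190  6254  8900  12200  16226
Δ²: 1554  2064  2646  3300  4026
Δ³: 510  582  654  726
Δ⁴: 72  72  72
Constant fourth difference = 72.
Extend backward: 510 − 72 = 438;  1554 − 438 = 1116;  2636 − 1116 = 1520;  2667 − 1520 = 1147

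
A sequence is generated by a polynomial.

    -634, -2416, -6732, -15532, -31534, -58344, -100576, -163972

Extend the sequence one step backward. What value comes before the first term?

Δ: -1782  -4316  -8800  -16002  -26810  -42232  -63396
Δ²: -2534  -4484  -7202  -10808  -15422  -21164
Δ³: -1950  -2718  -3606  -4614  -5742
Δ⁴: -768  -888  -1008  -1128
Δ⁵: -120  -120  -120
The fifth differences are constant at -120.
Work back: -768 + 120 = -648;  -1950 + 648 = -1302;  -2534 + 1302 = -1232;  -1782 + 1232 = -550;  -634 + 550 = -84

-84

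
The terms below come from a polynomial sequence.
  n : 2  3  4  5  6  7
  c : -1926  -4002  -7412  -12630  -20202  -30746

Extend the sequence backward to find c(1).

-782

First differences: -2076, -3410, -5218, -7572, -10544
Second differences: -1334, -1808, -2354, -2972
Third differences: -474, -546, -618
Fourth differences: -72, -72
The fourth differences are constant at -72.
Work back: -474 + 72 = -402;  -1334 + 402 = -932;  -2076 + 932 = -1144;  -1926 + 1144 = -782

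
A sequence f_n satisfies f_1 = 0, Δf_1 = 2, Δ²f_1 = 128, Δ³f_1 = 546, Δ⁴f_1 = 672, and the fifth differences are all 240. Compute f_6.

Build the table forward from the leading diagonal:
D5: 240  240  240  240  240  240
D4: 672  912  1152  1392  1632  1872
D3: 546  1218  2130  3282  4674  6306
D2: 128  674  1892  4022  7304  11978
D1: 2  130  804  2696  6718  14022
f: 0  2  132  936  3632  10350

10350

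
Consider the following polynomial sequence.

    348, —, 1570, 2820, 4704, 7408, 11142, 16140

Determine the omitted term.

Using the last 6 terms:
1250  1884  2704  3734  4998
634  820  1030  1264
186  210  234
24  24
Constant fourth difference = 24.
Extend backward: 186 − 24 = 162;  634 − 162 = 472;  1250 − 472 = 778;  1570 − 778 = 792

792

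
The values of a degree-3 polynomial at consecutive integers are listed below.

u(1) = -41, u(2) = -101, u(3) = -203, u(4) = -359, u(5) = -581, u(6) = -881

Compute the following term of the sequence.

-60  -102  -156  -222  -300
-42  -54  -66  -78
-12  -12  -12
Constant third difference = -12, so extend:
-78 − 12 = -90;  -300 − 90 = -390;  -881 − 390 = -1271

-1271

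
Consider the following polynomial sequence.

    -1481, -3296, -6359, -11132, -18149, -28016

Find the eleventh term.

-146351

-1815 , -3063 , -4773 , -7017 , -9867
-1248 , -1710 , -2244 , -2850
-462 , -534 , -606
-72 , -72
Constant fourth difference = -72, so extend:
-606 − 72 = -678;  -2850 − 678 = -3528;  -9867 − 3528 = -13395;  -28016 − 13395 = -41411
-678 − 72 = -750;  -3528 − 750 = -4278;  -13395 − 4278 = -17673;  -41411 − 17673 = -59084
-750 − 72 = -822;  -4278 − 822 = -5100;  -17673 − 5100 = -22773;  -59084 − 22773 = -81857
-822 − 72 = -894;  -5100 − 894 = -5994;  -22773 − 5994 = -28767;  -81857 − 28767 = -110624
-894 − 72 = -966;  -5994 − 966 = -6960;  -28767 − 6960 = -35727;  -110624 − 35727 = -146351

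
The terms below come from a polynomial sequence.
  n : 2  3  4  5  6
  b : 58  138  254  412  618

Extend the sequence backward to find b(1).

8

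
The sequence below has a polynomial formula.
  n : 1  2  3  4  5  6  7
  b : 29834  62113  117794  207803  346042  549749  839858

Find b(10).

2500937

First differences: 32279  55681  90009  138239  203707  290109
Second differences: 23402  34328  48230  65468  86402
Third differences: 10926  13902  17238  20934
Fourth differences: 2976  3336  3696
Fifth differences: 360  360
Fifth differences constant at 360.
3696 + 360 = 4056;  20934 + 4056 = 24990;  86402 + 24990 = 111392;  290109 + 111392 = 401501;  839858 + 401501 = 1241359
4056 + 360 = 4416;  24990 + 4416 = 29406;  111392 + 29406 = 140798;  401501 + 140798 = 542299;  1241359 + 542299 = 1783658
4416 + 360 = 4776;  29406 + 4776 = 34182;  140798 + 34182 = 174980;  542299 + 174980 = 717279;  1783658 + 717279 = 2500937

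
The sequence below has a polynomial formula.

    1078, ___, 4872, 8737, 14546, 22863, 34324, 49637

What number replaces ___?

2459

Using the last 6 terms:
Δ: 3865  5809  8317  11461  15313
Δ²: 1944  2508  3144  3852
Δ³: 564  636  708
Δ⁴: 72  72
Constant fourth difference = 72.
Extend backward: 564 − 72 = 492;  1944 − 492 = 1452;  3865 − 1452 = 2413;  4872 − 2413 = 2459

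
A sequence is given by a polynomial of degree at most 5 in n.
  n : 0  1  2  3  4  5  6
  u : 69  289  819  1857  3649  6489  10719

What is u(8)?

First differences: 220  530  1038  1792  2840  4230
Second differences: 310  508  754  1048  1390
Third differences: 198  246  294  342
Fourth differences: 48  48  48
Fourth differences constant at 48.
342 + 48 = 390;  1390 + 390 = 1780;  4230 + 1780 = 6010;  10719 + 6010 = 16729
390 + 48 = 438;  1780 + 438 = 2218;  6010 + 2218 = 8228;  16729 + 8228 = 24957

24957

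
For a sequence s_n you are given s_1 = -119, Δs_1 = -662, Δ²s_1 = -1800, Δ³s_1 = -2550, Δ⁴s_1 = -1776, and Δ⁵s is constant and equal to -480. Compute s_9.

Build the table forward from the leading diagonal:
D5: -480  -480  -480  -480  -480  -480  -480  -480  -480
D4: -1776  -2256  -2736  -3216  -3696  -4176  -4656  -5136  -5616
D3: -2550  -4326  -6582  -9318  -12534  -16230  -20406  -25062  -30198
D2: -1800  -4350  -8676  -15258  -24576  -37110  -53340  -73746  -98808
D1: -662  -2462  -6812  -15488  -30746  -55322  -92432  -145772  -219518
s: -119  -781  -3243  -10055  -25543  -56289  -111611  -204043  -349815

-349815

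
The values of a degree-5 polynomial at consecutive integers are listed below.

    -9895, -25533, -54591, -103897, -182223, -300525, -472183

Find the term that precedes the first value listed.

-2553

First differences: -15638, -29058, -49306, -78326, -118302, -171658
Second differences: -13420, -20248, -29020, -39976, -53356
Third differences: -6828, -8772, -10956, -13380
Fourth differences: -1944, -2184, -2424
Fifth differences: -240, -240
The fifth differences are constant at -240.
Work back: -1944 + 240 = -1704;  -6828 + 1704 = -5124;  -13420 + 5124 = -8296;  -15638 + 8296 = -7342;  -9895 + 7342 = -2553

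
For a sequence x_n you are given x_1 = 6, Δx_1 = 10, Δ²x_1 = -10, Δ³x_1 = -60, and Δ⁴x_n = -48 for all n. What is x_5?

Build the table forward from the leading diagonal:
Δ⁴: -48, -48, -48, -48, -48
Δ³: -60, -108, -156, -204, -252
Δ²: -10, -70, -178, -334, -538
Δ: 10, 0, -70, -248, -582
x: 6, 16, 16, -54, -302

-302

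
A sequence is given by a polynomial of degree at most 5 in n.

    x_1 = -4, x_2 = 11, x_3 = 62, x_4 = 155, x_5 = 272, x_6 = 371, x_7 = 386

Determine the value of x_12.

-4789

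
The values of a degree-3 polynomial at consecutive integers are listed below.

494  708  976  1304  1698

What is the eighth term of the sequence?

3336

D1: 214, 268, 328, 394
D2: 54, 60, 66
D3: 6, 6
Third differences constant at 6.
66 + 6 = 72;  394 + 72 = 466;  1698 + 466 = 2164
72 + 6 = 78;  466 + 78 = 544;  2164 + 544 = 2708
78 + 6 = 84;  544 + 84 = 628;  2708 + 628 = 3336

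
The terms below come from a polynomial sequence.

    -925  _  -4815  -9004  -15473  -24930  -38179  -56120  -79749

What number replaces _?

-2294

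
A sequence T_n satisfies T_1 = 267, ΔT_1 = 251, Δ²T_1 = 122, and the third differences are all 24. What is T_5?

Build the table forward from the leading diagonal:
Third differences: 24, 24, 24, 24, 24
Second differences: 122, 146, 170, 194, 218
First differences: 251, 373, 519, 689, 883
T: 267, 518, 891, 1410, 2099

2099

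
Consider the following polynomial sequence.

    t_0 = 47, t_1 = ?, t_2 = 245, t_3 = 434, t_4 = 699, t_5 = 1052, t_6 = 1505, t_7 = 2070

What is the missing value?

Using the last 6 terms:
189  265  353  453  565
76  88  100  112
12  12  12
Constant third difference = 12.
Extend backward: 76 − 12 = 64;  189 − 64 = 125;  245 − 125 = 120

120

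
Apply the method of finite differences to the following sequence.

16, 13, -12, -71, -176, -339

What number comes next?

-572

First differences: -3, -25, -59, -105, -163
Second differences: -22, -34, -46, -58
Third differences: -12, -12, -12
Third differences constant at -12.
-58 − 12 = -70;  -163 − 70 = -233;  -339 − 233 = -572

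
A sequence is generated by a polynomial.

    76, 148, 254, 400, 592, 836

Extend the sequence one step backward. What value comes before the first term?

32

Δ: 72, 106, 146, 192, 244
Δ²: 34, 40, 46, 52
Δ³: 6, 6, 6
The third differences are constant at 6.
Work back: 34 − 6 = 28;  72 − 28 = 44;  76 − 44 = 32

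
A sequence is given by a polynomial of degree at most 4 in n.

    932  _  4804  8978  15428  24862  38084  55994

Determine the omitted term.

2294

Using the last 6 terms:
D1: 4174, 6450, 9434, 13222, 17910
D2: 2276, 2984, 3788, 4688
D3: 708, 804, 900
D4: 96, 96
Constant fourth difference = 96.
Extend backward: 708 − 96 = 612;  2276 − 612 = 1664;  4174 − 1664 = 2510;  4804 − 2510 = 2294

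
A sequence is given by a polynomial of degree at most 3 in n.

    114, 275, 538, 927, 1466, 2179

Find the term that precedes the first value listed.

D1: 161  263  389  539  713
D2: 102  126  150  174
D3: 24  24  24
The third differences are constant at 24.
Work back: 102 − 24 = 78;  161 − 78 = 83;  114 − 83 = 31

31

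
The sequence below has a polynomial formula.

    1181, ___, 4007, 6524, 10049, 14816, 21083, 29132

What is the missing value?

2288

Using the last 6 terms:
D1: 2517, 3525, 4767, 6267, 8049
D2: 1008, 1242, 1500, 1782
D3: 234, 258, 282
D4: 24, 24
Constant fourth difference = 24.
Extend backward: 234 − 24 = 210;  1008 − 210 = 798;  2517 − 798 = 1719;  4007 − 1719 = 2288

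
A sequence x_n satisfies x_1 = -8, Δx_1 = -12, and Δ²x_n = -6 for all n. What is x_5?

-92

Build the table forward from the leading diagonal:
D2: -6, -6, -6, -6, -6
D1: -12, -18, -24, -30, -36
x: -8, -20, -38, -62, -92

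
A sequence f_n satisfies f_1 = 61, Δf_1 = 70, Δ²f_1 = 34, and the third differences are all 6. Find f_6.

Build the table forward from the leading diagonal:
D3: 6  6  6  6  6  6
D2: 34  40  46  52  58  64
D1: 70  104  144  190  242  300
f: 61  131  235  379  569  811

811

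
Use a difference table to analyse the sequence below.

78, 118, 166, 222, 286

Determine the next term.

40 , 48 , 56 , 64
8 , 8 , 8
Constant second difference = 8, so extend:
64 + 8 = 72;  286 + 72 = 358

358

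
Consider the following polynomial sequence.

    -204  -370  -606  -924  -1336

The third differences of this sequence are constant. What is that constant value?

D1: -166, -236, -318, -412
D2: -70, -82, -94
D3: -12, -12

-12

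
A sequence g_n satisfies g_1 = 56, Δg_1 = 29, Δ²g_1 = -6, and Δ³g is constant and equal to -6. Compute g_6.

81

Build the table forward from the leading diagonal:
Third differences: -6  -6  -6  -6  -6  -6
Second differences: -6  -12  -18  -24  -30  -36
First differences: 29  23  11  -7  -31  -61
g: 56  85  108  119  112  81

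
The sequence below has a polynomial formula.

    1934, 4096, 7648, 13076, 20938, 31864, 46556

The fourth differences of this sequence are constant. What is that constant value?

72

Δ: 2162, 3552, 5428, 7862, 10926, 14692
Δ²: 1390, 1876, 2434, 3064, 3766
Δ³: 486, 558, 630, 702
Δ⁴: 72, 72, 72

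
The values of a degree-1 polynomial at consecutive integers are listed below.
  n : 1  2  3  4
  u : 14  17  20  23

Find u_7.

32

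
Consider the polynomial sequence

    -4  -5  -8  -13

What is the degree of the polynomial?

First differences: -1, -3, -5
Second differences: -2, -2
The second differences are constant, so the polynomial has degree 2.

2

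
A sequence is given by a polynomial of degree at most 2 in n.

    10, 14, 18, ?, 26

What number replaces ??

Using the first 3 terms:
4, 4
Constant first difference = 4.
Extend forward: 18 + 4 = 22

22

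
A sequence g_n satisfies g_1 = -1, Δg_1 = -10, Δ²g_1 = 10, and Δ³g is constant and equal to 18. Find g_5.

91

Build the table forward from the leading diagonal:
D3: 18  18  18  18  18
D2: 10  28  46  64  82
D1: -10  0  28  74  138
g: -1  -11  -11  17  91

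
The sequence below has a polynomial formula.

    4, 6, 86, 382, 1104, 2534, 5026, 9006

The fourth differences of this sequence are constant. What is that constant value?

D1: 2, 80, 296, 722, 1430, 2492, 3980
D2: 78, 216, 426, 708, 1062, 1488
D3: 138, 210, 282, 354, 426
D4: 72, 72, 72, 72

72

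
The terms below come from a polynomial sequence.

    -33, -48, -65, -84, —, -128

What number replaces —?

-105

Using the first 4 terms:
Δ: -15, -17, -19
Δ²: -2, -2
Constant second difference = -2.
Extend forward: -19 − 2 = -21;  -84 − 21 = -105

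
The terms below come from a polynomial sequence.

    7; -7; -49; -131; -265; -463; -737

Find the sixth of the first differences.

-274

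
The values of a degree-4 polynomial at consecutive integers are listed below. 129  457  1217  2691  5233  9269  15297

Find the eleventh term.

Δ: 328 , 760 , 1474 , 2542 , 4036 , 6028
Δ²: 432 , 714 , 1068 , 1494 , 1992
Δ³: 282 , 354 , 426 , 498
Δ⁴: 72 , 72 , 72
The fourth differences are constant (72).
498 + 72 = 570;  1992 + 570 = 2562;  6028 + 2562 = 8590;  15297 + 8590 = 23887
570 + 72 = 642;  2562 + 642 = 3204;  8590 + 3204 = 11794;  23887 + 11794 = 35681
642 + 72 = 714;  3204 + 714 = 3918;  11794 + 3918 = 15712;  35681 + 15712 = 51393
714 + 72 = 786;  3918 + 786 = 4704;  15712 + 4704 = 20416;  51393 + 20416 = 71809

71809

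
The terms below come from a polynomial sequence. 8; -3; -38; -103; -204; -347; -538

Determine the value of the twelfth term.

D1: -11, -35, -65, -101, -143, -191
D2: -24, -30, -36, -42, -48
D3: -6, -6, -6, -6
The third differences are constant (-6).
-48 − 6 = -54;  -191 − 54 = -245;  -538 − 245 = -783
-54 − 6 = -60;  -245 − 60 = -305;  -783 − 305 = -1088
-60 − 6 = -66;  -305 − 66 = -371;  -1088 − 371 = -1459
-66 − 6 = -72;  -371 − 72 = -443;  -1459 − 443 = -1902
-72 − 6 = -78;  -443 − 78 = -521;  -1902 − 521 = -2423

-2423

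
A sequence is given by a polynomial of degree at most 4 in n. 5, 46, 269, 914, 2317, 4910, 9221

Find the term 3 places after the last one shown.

39182

41 , 223 , 645 , 1403 , 2593 , 4311
182 , 422 , 758 , 1190 , 1718
240 , 336 , 432 , 528
96 , 96 , 96
Constant fourth difference = 96, so extend:
528 + 96 = 624;  1718 + 624 = 2342;  4311 + 2342 = 6653;  9221 + 6653 = 15874
624 + 96 = 720;  2342 + 720 = 3062;  6653 + 3062 = 9715;  15874 + 9715 = 25589
720 + 96 = 816;  3062 + 816 = 3878;  9715 + 3878 = 13593;  25589 + 13593 = 39182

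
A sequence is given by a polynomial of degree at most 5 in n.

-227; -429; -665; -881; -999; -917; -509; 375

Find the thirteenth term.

-202  -236  -216  -118  82  408  884
-34  20  98  200  326  476
54  78  102  126  150
24  24  24  24
Constant fourth difference = 24, so extend:
150 + 24 = 174;  476 + 174 = 650;  884 + 650 = 1534;  375 + 1534 = 1909
174 + 24 = 198;  650 + 198 = 848;  1534 + 848 = 2382;  1909 + 2382 = 4291
198 + 24 = 222;  848 + 222 = 1070;  2382 + 1070 = 3452;  4291 + 3452 = 7743
222 + 24 = 246;  1070 + 246 = 1316;  3452 + 1316 = 4768;  7743 + 4768 = 12511
246 + 24 = 270;  1316 + 270 = 1586;  4768 + 1586 = 6354;  12511 + 6354 = 18865

18865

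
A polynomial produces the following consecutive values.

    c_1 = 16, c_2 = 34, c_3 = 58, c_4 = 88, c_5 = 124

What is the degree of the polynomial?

Δ: 18, 24, 30, 36
Δ²: 6, 6, 6
The second differences are constant, so the polynomial has degree 2.

2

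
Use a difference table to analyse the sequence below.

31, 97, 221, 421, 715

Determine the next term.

66 , 124 , 200 , 294
58 , 76 , 94
18 , 18
Third differences constant at 18.
94 + 18 = 112;  294 + 112 = 406;  715 + 406 = 1121

1121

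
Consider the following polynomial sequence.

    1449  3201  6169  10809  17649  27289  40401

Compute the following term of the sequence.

57729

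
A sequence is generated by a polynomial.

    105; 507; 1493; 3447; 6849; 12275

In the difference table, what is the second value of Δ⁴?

D1: 402, 986, 1954, 3402, 5426
D2: 584, 968, 1448, 2024
D3: 384, 480, 576
D4: 96, 96

96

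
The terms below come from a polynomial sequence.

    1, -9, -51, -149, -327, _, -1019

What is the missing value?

-609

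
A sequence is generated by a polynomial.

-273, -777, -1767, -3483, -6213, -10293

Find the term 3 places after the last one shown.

-34713

-504, -990, -1716, -2730, -4080
-486, -726, -1014, -1350
-240, -288, -336
-48, -48
Fourth differences constant at -48.
-336 − 48 = -384;  -1350 − 384 = -1734;  -4080 − 1734 = -5814;  -10293 − 5814 = -16107
-384 − 48 = -432;  -1734 − 432 = -2166;  -5814 − 2166 = -7980;  -16107 − 7980 = -24087
-432 − 48 = -480;  -2166 − 480 = -2646;  -7980 − 2646 = -10626;  -24087 − 10626 = -34713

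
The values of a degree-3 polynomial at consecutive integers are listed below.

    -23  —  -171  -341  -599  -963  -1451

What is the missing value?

-71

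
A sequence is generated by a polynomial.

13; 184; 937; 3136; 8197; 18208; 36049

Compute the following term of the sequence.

65512

First differences: 171, 753, 2199, 5061, 10011, 17841
Second differences: 582, 1446, 2862, 4950, 7830
Third differences: 864, 1416, 2088, 2880
Fourth differences: 552, 672, 792
Fifth differences: 120, 120
The fifth differences are constant (120).
792 + 120 = 912;  2880 + 912 = 3792;  7830 + 3792 = 11622;  17841 + 11622 = 29463;  36049 + 29463 = 65512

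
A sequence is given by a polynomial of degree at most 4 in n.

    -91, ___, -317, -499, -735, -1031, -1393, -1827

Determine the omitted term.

-183

Using the last 6 terms:
-182  -236  -296  -362  -434
-54  -60  -66  -72
-6  -6  -6
Constant third difference = -6.
Extend backward: -54 + 6 = -48;  -182 + 48 = -134;  -317 + 134 = -183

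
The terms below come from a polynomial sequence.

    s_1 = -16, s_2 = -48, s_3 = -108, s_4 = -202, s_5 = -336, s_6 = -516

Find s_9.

First differences: -32  -60  -94  -134  -180
Second differences: -28  -34  -40  -46
Third differences: -6  -6  -6
Third differences constant at -6.
-46 − 6 = -52;  -180 − 52 = -232;  -516 − 232 = -748
-52 − 6 = -58;  -232 − 58 = -290;  -748 − 290 = -1038
-58 − 6 = -64;  -290 − 64 = -354;  -1038 − 354 = -1392

-1392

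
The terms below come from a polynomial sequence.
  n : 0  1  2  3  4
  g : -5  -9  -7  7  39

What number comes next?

D1: -4, 2, 14, 32
D2: 6, 12, 18
D3: 6, 6
Third differences constant at 6.
18 + 6 = 24;  32 + 24 = 56;  39 + 56 = 95

95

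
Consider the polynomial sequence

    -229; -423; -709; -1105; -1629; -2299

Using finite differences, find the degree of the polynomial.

3

Δ: -194, -286, -396, -524, -670
Δ²: -92, -110, -128, -146
Δ³: -18, -18, -18
The third differences are constant, so the polynomial has degree 3.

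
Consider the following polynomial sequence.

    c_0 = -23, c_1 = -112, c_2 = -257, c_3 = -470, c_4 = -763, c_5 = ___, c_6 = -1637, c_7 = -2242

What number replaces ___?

Using the first 5 terms:
-89, -145, -213, -293
-56, -68, -80
-12, -12
Constant third difference = -12.
Extend forward: -80 − 12 = -92;  -293 − 92 = -385;  -763 − 385 = -1148

-1148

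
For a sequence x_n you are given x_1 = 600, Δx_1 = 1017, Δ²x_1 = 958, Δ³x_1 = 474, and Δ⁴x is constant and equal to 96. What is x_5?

Build the table forward from the leading diagonal:
Fourth differences: 96, 96, 96, 96, 96
Third differences: 474, 570, 666, 762, 858
Second differences: 958, 1432, 2002, 2668, 3430
First differences: 1017, 1975, 3407, 5409, 8077
x: 600, 1617, 3592, 6999, 12408

12408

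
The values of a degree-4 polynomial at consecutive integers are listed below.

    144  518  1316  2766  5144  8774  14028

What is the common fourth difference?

First differences: 374, 798, 1450, 2378, 3630, 5254
Second differences: 424, 652, 928, 1252, 1624
Third differences: 228, 276, 324, 372
Fourth differences: 48, 48, 48

48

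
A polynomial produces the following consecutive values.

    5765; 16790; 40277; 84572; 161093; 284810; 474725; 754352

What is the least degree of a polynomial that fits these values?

5

First differences: 11025, 23487, 44295, 76521, 123717, 189915, 279627
Second differences: 12462, 20808, 32226, 47196, 66198, 89712
Third differences: 8346, 11418, 14970, 19002, 23514
Fourth differences: 3072, 3552, 4032, 4512
Fifth differences: 480, 480, 480
The fifth differences are constant, so the polynomial has degree 5.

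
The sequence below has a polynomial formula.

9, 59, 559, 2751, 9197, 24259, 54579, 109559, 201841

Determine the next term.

347787

First differences: 50 , 500 , 2192 , 6446 , 15062 , 30320 , 54980 , 92282
Second differences: 450 , 1692 , 4254 , 8616 , 15258 , 24660 , 37302
Third differences: 1242 , 2562 , 4362 , 6642 , 9402 , 12642
Fourth differences: 1320 , 1800 , 2280 , 2760 , 3240
Fifth differences: 480 , 480 , 480 , 480
Constant fifth difference = 480, so extend:
3240 + 480 = 3720;  12642 + 3720 = 16362;  37302 + 16362 = 53664;  92282 + 53664 = 145946;  201841 + 145946 = 347787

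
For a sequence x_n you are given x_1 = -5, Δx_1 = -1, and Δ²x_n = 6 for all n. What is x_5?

27

Build the table forward from the leading diagonal:
Δ²: 6  6  6  6  6
Δ: -1  5  11  17  23
x: -5  -6  -1  10  27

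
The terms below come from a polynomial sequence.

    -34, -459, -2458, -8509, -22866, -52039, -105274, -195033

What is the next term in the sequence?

First differences: -425, -1999, -6051, -14357, -29173, -53235, -89759
Second differences: -1574, -4052, -8306, -14816, -24062, -36524
Third differences: -2478, -4254, -6510, -9246, -12462
Fourth differences: -1776, -2256, -2736, -3216
Fifth differences: -480, -480, -480
The fifth differences are constant (-480).
-3216 − 480 = -3696;  -12462 − 3696 = -16158;  -36524 − 16158 = -52682;  -89759 − 52682 = -142441;  -195033 − 142441 = -337474

-337474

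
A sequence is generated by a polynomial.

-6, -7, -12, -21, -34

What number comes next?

D1: -1, -5, -9, -13
D2: -4, -4, -4
The second differences are constant (-4).
-13 − 4 = -17;  -34 − 17 = -51

-51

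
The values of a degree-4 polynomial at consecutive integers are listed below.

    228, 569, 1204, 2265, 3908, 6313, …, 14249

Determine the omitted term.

Using the first 6 terms:
Δ: 341, 635, 1061, 1643, 2405
Δ²: 294, 426, 582, 762
Δ³: 132, 156, 180
Δ⁴: 24, 24
Constant fourth difference = 24.
Extend forward: 180 + 24 = 204;  762 + 204 = 966;  2405 + 966 = 3371;  6313 + 3371 = 9684

9684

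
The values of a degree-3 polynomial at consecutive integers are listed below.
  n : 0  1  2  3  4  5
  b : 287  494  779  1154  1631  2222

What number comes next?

2939

207 , 285 , 375 , 477 , 591
78 , 90 , 102 , 114
12 , 12 , 12
Third differences constant at 12.
114 + 12 = 126;  591 + 126 = 717;  2222 + 717 = 2939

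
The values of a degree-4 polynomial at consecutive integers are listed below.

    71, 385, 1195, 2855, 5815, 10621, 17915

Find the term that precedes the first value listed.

-5

314  810  1660  2960  4806  7294
496  850  1300  1846  2488
354  450  546  642
96  96  96
The fourth differences are constant at 96.
Work back: 354 − 96 = 258;  496 − 258 = 238;  314 − 238 = 76;  71 − 76 = -5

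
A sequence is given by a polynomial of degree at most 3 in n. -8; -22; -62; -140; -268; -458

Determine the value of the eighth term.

Δ: -14 , -40 , -78 , -128 , -190
Δ²: -26 , -38 , -50 , -62
Δ³: -12 , -12 , -12
Constant third difference = -12, so extend:
-62 − 12 = -74;  -190 − 74 = -264;  -458 − 264 = -722
-74 − 12 = -86;  -264 − 86 = -350;  -722 − 350 = -1072

-1072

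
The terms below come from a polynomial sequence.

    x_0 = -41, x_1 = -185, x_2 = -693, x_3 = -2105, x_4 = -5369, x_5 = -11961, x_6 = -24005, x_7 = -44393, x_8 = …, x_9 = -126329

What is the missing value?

-76905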